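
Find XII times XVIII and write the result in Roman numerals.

XII = 12
XVIII = 18
12 × 18 = 216

CCXVI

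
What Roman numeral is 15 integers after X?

X = 10
10 + 15 = 25

XXV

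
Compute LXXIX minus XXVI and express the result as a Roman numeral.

LXXIX = 79
XXVI = 26
79 - 26 = 53

LIII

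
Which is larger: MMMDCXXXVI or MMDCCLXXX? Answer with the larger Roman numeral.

MMMDCXXXVI = 3636
MMDCCLXXX = 2780
3636 is larger

MMMDCXXXVI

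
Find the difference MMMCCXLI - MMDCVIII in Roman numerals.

MMMCCXLI = 3241
MMDCVIII = 2608
3241 - 2608 = 633

DCXXXIII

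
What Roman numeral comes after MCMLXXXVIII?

MCMLXXXVIII = 1988; next is 1989

MCMLXXXIX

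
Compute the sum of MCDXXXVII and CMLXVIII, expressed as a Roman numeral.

MCDXXXVII = 1437
CMLXVIII = 968
1437 + 968 = 2405

MMCDV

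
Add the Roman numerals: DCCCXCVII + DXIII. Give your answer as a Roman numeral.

DCCCXCVII = 897
DXIII = 513
897 + 513 = 1410

MCDX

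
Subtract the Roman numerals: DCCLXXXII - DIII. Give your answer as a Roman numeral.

DCCLXXXII = 782
DIII = 503
782 - 503 = 279

CCLXXIX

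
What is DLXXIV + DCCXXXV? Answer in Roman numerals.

DLXXIV = 574
DCCXXXV = 735
574 + 735 = 1309

MCCCIX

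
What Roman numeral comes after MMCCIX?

MMCCIX = 2209; next is 2210

MMCCX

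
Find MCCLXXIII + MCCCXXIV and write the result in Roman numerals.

MCCLXXIII = 1273
MCCCXXIV = 1324
1273 + 1324 = 2597

MMDXCVII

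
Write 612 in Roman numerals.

Convert 612 to Roman numerals:
  612 contains 1×500 (D)
  112 contains 1×100 (C)
  12 contains 1×10 (X)
  2 contains 2×1 (II)

DCXII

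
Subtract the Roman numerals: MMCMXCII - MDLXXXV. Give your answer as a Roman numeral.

MMCMXCII = 2992
MDLXXXV = 1585
2992 - 1585 = 1407

MCDVII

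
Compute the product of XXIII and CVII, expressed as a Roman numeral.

XXIII = 23
CVII = 107
23 × 107 = 2461

MMCDLXI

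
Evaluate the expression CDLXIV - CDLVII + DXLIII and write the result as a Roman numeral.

CDLXIV = 464, CDLVII = 457, DXLIII = 543
464 - 457 = 7
7 + 543 = 550

DL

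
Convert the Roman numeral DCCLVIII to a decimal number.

DCCLVIII: D=500, C=100, C=100, L=50, V=5, I=1, I=1, I=1
500 + 100 + 100 + 50 + 5 + 1 + 1 + 1 = 758

758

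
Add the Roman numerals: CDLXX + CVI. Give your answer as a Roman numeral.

CDLXX = 470
CVI = 106
470 + 106 = 576

DLXXVI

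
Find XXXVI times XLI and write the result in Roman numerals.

XXXVI = 36
XLI = 41
36 × 41 = 1476

MCDLXXVI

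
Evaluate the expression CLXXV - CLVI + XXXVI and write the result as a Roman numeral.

CLXXV = 175, CLVI = 156, XXXVI = 36
175 - 156 = 19
19 + 36 = 55

LV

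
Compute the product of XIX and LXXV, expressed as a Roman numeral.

XIX = 19
LXXV = 75
19 × 75 = 1425

MCDXXV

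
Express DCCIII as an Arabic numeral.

DCCIII: D=500, C=100, C=100, I=1, I=1, I=1
500 + 100 + 100 + 1 + 1 + 1 = 703

703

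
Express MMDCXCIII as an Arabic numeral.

MMDCXCIII: M=1000, M=1000, D=500, C=100, XC=90, I=1, I=1, I=1
1000 + 1000 + 500 + 100 + 90 + 1 + 1 + 1 = 2693

2693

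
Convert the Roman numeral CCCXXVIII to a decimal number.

CCCXXVIII: C=100, C=100, C=100, X=10, X=10, V=5, I=1, I=1, I=1
100 + 100 + 100 + 10 + 10 + 5 + 1 + 1 + 1 = 328

328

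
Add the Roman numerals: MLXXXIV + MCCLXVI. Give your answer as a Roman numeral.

MLXXXIV = 1084
MCCLXVI = 1266
1084 + 1266 = 2350

MMCCCL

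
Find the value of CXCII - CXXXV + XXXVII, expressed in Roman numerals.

CXCII = 192, CXXXV = 135, XXXVII = 37
192 - 135 = 57
57 + 37 = 94

XCIV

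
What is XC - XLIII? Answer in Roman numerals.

XC = 90
XLIII = 43
90 - 43 = 47

XLVII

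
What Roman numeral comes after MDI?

MDI = 1501, so the next integer is 1501 + 1 = 1502

MDII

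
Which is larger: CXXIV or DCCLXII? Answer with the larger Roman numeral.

CXXIV = 124
DCCLXII = 762
762 is larger

DCCLXII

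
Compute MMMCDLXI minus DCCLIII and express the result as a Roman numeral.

MMMCDLXI = 3461
DCCLIII = 753
3461 - 753 = 2708

MMDCCVIII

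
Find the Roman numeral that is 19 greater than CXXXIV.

CXXXIV = 134
134 + 19 = 153

CLIII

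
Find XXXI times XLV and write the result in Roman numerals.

XXXI = 31
XLV = 45
31 × 45 = 1395

MCCCXCV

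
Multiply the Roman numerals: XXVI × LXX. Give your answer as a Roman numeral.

XXVI = 26
LXX = 70
26 × 70 = 1820

MDCCCXX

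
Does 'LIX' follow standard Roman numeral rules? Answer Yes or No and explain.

'LIX': Check the rules: uses only the symbols I, V, X, L, C, D, M; no symbol is repeated more than three times in a row; V, L and D each appear at most once; the only place a smaller symbol precedes a larger one is the allowed subtractive pair IX, the symbol right after such a pair (if any) is smaller than the pair's first symbol, and otherwise the values never increase from left to right. Value: L (50) + IX (9) = 59. So it is a valid standard Roman numeral.

Yes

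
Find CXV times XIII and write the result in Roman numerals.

CXV = 115
XIII = 13
115 × 13 = 1495

MCDXCV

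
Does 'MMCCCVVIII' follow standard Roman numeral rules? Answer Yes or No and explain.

'MMCCCVVIII': V should not appear more than once

No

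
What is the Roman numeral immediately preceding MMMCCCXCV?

MMMCCCXCV = 3395; previous is 3394

MMMCCCXCIV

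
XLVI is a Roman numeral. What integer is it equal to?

XLVI: XL=40, V=5, I=1
40 + 5 + 1 = 46

46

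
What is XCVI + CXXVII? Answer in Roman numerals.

XCVI = 96
CXXVII = 127
96 + 127 = 223

CCXXIII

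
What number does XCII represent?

XCII: XC=90, I=1, I=1
90 + 1 + 1 = 92

92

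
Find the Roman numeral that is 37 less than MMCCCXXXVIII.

MMCCCXXXVIII = 2338
2338 - 37 = 2301

MMCCCI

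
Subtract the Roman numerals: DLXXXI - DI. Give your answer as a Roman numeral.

DLXXXI = 581
DI = 501
581 - 501 = 80

LXXX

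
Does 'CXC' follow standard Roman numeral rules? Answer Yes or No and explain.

'CXC': Check the rules: uses only the symbols I, V, X, L, C, D, M; no symbol is repeated more than three times in a row; V, L and D each appear at most once; the only place a smaller symbol precedes a larger one is the allowed subtractive pair XC, the symbol right after such a pair (if any) is smaller than the pair's first symbol, and otherwise the values never increase from left to right. Value: C (100) + XC (90) = 190. So it is a valid standard Roman numeral.

Yes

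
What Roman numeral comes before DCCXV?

DCCXV = 715, so the previous integer is 715 - 1 = 714

DCCXIV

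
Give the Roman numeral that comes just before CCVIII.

CCVIII = 208; previous is 207

CCVII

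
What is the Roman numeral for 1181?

Convert 1181 to Roman numerals:
  1181 contains 1×1000 (M)
  181 contains 1×100 (C)
  81 contains 1×50 (L)
  31 contains 3×10 (XXX)
  1 contains 1×1 (I)

MCLXXXI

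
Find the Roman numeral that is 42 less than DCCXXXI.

DCCXXXI = 731
731 - 42 = 689

DCLXXXIX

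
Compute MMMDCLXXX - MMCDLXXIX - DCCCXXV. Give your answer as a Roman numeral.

MMMDCLXXX = 3680, MMCDLXXIX = 2479, DCCCXXV = 825
3680 - 2479 = 1201
1201 - 825 = 376

CCCLXXVI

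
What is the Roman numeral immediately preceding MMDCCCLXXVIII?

MMDCCCLXXVIII = 2878, so the previous integer is 2878 - 1 = 2877

MMDCCCLXXVII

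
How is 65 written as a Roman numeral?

Convert 65 to Roman numerals:
  65 contains 1×50 (L)
  15 contains 1×10 (X)
  5 contains 1×5 (V)

LXV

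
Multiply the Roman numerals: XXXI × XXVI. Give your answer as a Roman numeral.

XXXI = 31
XXVI = 26
31 × 26 = 806

DCCCVI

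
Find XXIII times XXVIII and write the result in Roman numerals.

XXIII = 23
XXVIII = 28
23 × 28 = 644

DCXLIV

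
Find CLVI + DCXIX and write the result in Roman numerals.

CLVI = 156
DCXIX = 619
156 + 619 = 775

DCCLXXV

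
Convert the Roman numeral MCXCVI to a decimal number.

MCXCVI: M=1000, C=100, XC=90, V=5, I=1
1000 + 100 + 90 + 5 + 1 = 1196

1196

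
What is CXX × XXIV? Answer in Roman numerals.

CXX = 120
XXIV = 24
120 × 24 = 2880

MMDCCCLXXX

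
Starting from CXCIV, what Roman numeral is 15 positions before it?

CXCIV = 194
194 - 15 = 179

CLXXIX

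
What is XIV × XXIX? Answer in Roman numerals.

XIV = 14
XXIX = 29
14 × 29 = 406

CDVI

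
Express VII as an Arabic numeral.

VII: V=5, I=1, I=1
5 + 1 + 1 = 7

7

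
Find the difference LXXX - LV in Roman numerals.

LXXX = 80
LV = 55
80 - 55 = 25

XXV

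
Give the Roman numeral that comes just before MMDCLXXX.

MMDCLXXX = 2680, so the previous integer is 2680 - 1 = 2679

MMDCLXXIX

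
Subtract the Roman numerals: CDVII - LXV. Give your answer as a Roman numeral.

CDVII = 407
LXV = 65
407 - 65 = 342

CCCXLII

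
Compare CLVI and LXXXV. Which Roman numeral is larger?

CLVI = 156
LXXXV = 85
156 is larger

CLVI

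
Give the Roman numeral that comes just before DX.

DX = 510; previous is 509

DIX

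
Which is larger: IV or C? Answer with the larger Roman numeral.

IV = 4
C = 100
100 is larger

C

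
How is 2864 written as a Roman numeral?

Convert 2864 to Roman numerals:
  2864 contains 2×1000 (MM)
  864 contains 1×500 (D)
  364 contains 3×100 (CCC)
  64 contains 1×50 (L)
  14 contains 1×10 (X)
  4 contains 1×4 (IV)

MMDCCCLXIV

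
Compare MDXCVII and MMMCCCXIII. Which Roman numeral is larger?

MDXCVII = 1597
MMMCCCXIII = 3313
3313 is larger

MMMCCCXIII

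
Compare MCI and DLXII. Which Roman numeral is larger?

MCI = 1101
DLXII = 562
1101 is larger

MCI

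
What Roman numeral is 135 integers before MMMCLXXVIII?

MMMCLXXVIII = 3178
3178 - 135 = 3043

MMMXLIII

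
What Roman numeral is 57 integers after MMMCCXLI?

MMMCCXLI = 3241
3241 + 57 = 3298

MMMCCXCVIII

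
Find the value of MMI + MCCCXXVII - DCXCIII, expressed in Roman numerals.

MMI = 2001, MCCCXXVII = 1327, DCXCIII = 693
2001 + 1327 = 3328
3328 - 693 = 2635

MMDCXXXV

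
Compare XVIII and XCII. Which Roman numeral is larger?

XVIII = 18
XCII = 92
92 is larger

XCII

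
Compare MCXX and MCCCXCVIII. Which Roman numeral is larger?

MCXX = 1120
MCCCXCVIII = 1398
1398 is larger

MCCCXCVIII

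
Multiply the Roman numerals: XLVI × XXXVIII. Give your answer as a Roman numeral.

XLVI = 46
XXXVIII = 38
46 × 38 = 1748

MDCCXLVIII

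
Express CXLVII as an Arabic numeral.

CXLVII: C=100, XL=40, V=5, I=1, I=1
100 + 40 + 5 + 1 + 1 = 147

147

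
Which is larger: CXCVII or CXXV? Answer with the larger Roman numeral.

CXCVII = 197
CXXV = 125
197 is larger

CXCVII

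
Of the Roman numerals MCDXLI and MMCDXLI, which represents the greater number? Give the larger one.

MCDXLI = 1441
MMCDXLI = 2441
2441 is larger

MMCDXLI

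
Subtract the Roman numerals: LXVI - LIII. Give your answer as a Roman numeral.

LXVI = 66
LIII = 53
66 - 53 = 13

XIII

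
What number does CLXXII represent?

CLXXII: C=100, L=50, X=10, X=10, I=1, I=1
100 + 50 + 10 + 10 + 1 + 1 = 172

172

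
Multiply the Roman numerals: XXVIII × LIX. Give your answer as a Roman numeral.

XXVIII = 28
LIX = 59
28 × 59 = 1652

MDCLII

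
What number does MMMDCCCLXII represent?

MMMDCCCLXII: M=1000, M=1000, M=1000, D=500, C=100, C=100, C=100, L=50, X=10, I=1, I=1
1000 + 1000 + 1000 + 500 + 100 + 100 + 100 + 50 + 10 + 1 + 1 = 3862

3862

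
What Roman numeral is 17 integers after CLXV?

CLXV = 165
165 + 17 = 182

CLXXXII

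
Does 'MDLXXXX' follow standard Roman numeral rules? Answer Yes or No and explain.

'MDLXXXX': More than 3 consecutive X's

No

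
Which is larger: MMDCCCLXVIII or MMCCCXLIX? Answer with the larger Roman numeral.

MMDCCCLXVIII = 2868
MMCCCXLIX = 2349
2868 is larger

MMDCCCLXVIII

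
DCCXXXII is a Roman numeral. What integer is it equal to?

DCCXXXII: D=500, C=100, C=100, X=10, X=10, X=10, I=1, I=1
500 + 100 + 100 + 10 + 10 + 10 + 1 + 1 = 732

732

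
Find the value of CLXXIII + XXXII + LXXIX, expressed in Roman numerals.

CLXXIII = 173, XXXII = 32, LXXIX = 79
173 + 32 = 205
205 + 79 = 284

CCLXXXIV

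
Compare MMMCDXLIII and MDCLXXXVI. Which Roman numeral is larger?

MMMCDXLIII = 3443
MDCLXXXVI = 1686
3443 is larger

MMMCDXLIII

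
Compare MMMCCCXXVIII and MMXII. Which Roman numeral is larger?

MMMCCCXXVIII = 3328
MMXII = 2012
3328 is larger

MMMCCCXXVIII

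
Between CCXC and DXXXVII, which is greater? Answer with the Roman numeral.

CCXC = 290
DXXXVII = 537
537 is larger

DXXXVII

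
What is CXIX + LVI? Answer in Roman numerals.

CXIX = 119
LVI = 56
119 + 56 = 175

CLXXV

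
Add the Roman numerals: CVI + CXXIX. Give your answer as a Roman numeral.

CVI = 106
CXXIX = 129
106 + 129 = 235

CCXXXV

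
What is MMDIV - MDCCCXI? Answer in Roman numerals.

MMDIV = 2504
MDCCCXI = 1811
2504 - 1811 = 693

DCXCIII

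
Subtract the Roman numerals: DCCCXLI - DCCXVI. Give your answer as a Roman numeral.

DCCCXLI = 841
DCCXVI = 716
841 - 716 = 125

CXXV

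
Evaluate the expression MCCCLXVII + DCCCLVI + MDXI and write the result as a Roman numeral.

MCCCLXVII = 1367, DCCCLVI = 856, MDXI = 1511
1367 + 856 = 2223
2223 + 1511 = 3734

MMMDCCXXXIV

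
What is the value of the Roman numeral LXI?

LXI: L=50, X=10, I=1
50 + 10 + 1 = 61

61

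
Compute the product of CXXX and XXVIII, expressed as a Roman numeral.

CXXX = 130
XXVIII = 28
130 × 28 = 3640

MMMDCXL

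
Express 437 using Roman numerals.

Convert 437 to Roman numerals:
  437 contains 1×400 (CD)
  37 contains 3×10 (XXX)
  7 contains 1×5 (V)
  2 contains 2×1 (II)

CDXXXVII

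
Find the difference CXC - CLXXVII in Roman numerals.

CXC = 190
CLXXVII = 177
190 - 177 = 13

XIII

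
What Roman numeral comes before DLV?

DLV = 555; previous is 554

DLIV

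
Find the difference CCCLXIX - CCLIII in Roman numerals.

CCCLXIX = 369
CCLIII = 253
369 - 253 = 116

CXVI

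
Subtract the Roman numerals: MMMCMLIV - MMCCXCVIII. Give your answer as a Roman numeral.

MMMCMLIV = 3954
MMCCXCVIII = 2298
3954 - 2298 = 1656

MDCLVI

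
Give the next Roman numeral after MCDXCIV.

MCDXCIV = 1494, so the next integer is 1494 + 1 = 1495

MCDXCV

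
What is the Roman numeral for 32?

Convert 32 to Roman numerals:
  32 contains 3×10 (XXX)
  2 contains 2×1 (II)

XXXII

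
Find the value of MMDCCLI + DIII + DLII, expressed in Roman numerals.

MMDCCLI = 2751, DIII = 503, DLII = 552
2751 + 503 = 3254
3254 + 552 = 3806

MMMDCCCVI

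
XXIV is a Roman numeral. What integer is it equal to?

XXIV: X=10, X=10, IV=4
10 + 10 + 4 = 24

24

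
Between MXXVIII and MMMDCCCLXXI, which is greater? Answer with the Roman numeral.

MXXVIII = 1028
MMMDCCCLXXI = 3871
3871 is larger

MMMDCCCLXXI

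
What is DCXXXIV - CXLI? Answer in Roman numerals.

DCXXXIV = 634
CXLI = 141
634 - 141 = 493

CDXCIII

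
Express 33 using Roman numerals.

Convert 33 to Roman numerals:
  33 contains 3×10 (XXX)
  3 contains 3×1 (III)

XXXIII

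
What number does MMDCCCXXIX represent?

MMDCCCXXIX: M=1000, M=1000, D=500, C=100, C=100, C=100, X=10, X=10, IX=9
1000 + 1000 + 500 + 100 + 100 + 100 + 10 + 10 + 9 = 2829

2829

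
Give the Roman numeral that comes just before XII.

XII = 12, so the previous integer is 12 - 1 = 11

XI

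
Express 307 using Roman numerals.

Convert 307 to Roman numerals:
  307 contains 3×100 (CCC)
  7 contains 1×5 (V)
  2 contains 2×1 (II)

CCCVII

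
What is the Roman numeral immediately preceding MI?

MI = 1001, so the previous integer is 1001 - 1 = 1000

M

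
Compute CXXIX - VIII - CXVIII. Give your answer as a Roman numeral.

CXXIX = 129, VIII = 8, CXVIII = 118
129 - 8 = 121
121 - 118 = 3

III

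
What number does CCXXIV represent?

CCXXIV: C=100, C=100, X=10, X=10, IV=4
100 + 100 + 10 + 10 + 4 = 224

224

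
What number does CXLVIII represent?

CXLVIII: C=100, XL=40, V=5, I=1, I=1, I=1
100 + 40 + 5 + 1 + 1 + 1 = 148

148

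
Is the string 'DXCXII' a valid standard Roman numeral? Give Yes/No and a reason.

'DXCXII': X cannot come right after the subtractive pair XC: once X is subtracted in XC, the next symbol must be smaller than X

No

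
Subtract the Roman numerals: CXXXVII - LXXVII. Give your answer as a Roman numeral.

CXXXVII = 137
LXXVII = 77
137 - 77 = 60

LX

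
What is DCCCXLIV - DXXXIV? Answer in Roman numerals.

DCCCXLIV = 844
DXXXIV = 534
844 - 534 = 310

CCCX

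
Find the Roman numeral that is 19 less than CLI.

CLI = 151
151 - 19 = 132

CXXXII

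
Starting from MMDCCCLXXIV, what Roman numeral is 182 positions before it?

MMDCCCLXXIV = 2874
2874 - 182 = 2692

MMDCXCII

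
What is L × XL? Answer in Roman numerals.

L = 50
XL = 40
50 × 40 = 2000

MM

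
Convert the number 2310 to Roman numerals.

Convert 2310 to Roman numerals:
  2310 contains 2×1000 (MM)
  310 contains 3×100 (CCC)
  10 contains 1×10 (X)

MMCCCX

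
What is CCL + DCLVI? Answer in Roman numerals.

CCL = 250
DCLVI = 656
250 + 656 = 906

CMVI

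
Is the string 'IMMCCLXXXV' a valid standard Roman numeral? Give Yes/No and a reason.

'IMMCCLXXXV': Invalid subtractive combination: IM

No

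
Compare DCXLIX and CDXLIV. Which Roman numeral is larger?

DCXLIX = 649
CDXLIV = 444
649 is larger

DCXLIX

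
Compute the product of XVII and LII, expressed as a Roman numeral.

XVII = 17
LII = 52
17 × 52 = 884

DCCCLXXXIV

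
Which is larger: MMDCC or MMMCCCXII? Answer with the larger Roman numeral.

MMDCC = 2700
MMMCCCXII = 3312
3312 is larger

MMMCCCXII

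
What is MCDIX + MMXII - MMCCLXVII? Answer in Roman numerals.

MCDIX = 1409, MMXII = 2012, MMCCLXVII = 2267
1409 + 2012 = 3421
3421 - 2267 = 1154

MCLIV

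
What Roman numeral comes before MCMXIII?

MCMXIII = 1913; previous is 1912

MCMXII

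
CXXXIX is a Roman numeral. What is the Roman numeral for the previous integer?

CXXXIX = 139; previous is 138

CXXXVIII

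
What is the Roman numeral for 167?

Convert 167 to Roman numerals:
  167 contains 1×100 (C)
  67 contains 1×50 (L)
  17 contains 1×10 (X)
  7 contains 1×5 (V)
  2 contains 2×1 (II)

CLXVII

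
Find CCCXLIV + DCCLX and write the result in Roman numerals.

CCCXLIV = 344
DCCLX = 760
344 + 760 = 1104

MCIV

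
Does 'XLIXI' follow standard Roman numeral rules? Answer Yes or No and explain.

'XLIXI': I cannot come right after the subtractive pair IX: once I is subtracted in IX, the next symbol must be smaller than I

No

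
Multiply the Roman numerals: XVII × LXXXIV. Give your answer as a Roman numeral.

XVII = 17
LXXXIV = 84
17 × 84 = 1428

MCDXXVIII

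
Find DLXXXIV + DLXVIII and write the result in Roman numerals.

DLXXXIV = 584
DLXVIII = 568
584 + 568 = 1152

MCLII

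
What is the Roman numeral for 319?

Convert 319 to Roman numerals:
  319 contains 3×100 (CCC)
  19 contains 1×10 (X)
  9 contains 1×9 (IX)

CCCXIX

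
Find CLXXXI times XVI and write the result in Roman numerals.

CLXXXI = 181
XVI = 16
181 × 16 = 2896

MMDCCCXCVI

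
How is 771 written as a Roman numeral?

Convert 771 to Roman numerals:
  771 contains 1×500 (D)
  271 contains 2×100 (CC)
  71 contains 1×50 (L)
  21 contains 2×10 (XX)
  1 contains 1×1 (I)

DCCLXXI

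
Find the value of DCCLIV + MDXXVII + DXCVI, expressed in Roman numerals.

DCCLIV = 754, MDXXVII = 1527, DXCVI = 596
754 + 1527 = 2281
2281 + 596 = 2877

MMDCCCLXXVII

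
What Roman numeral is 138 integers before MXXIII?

MXXIII = 1023
1023 - 138 = 885

DCCCLXXXV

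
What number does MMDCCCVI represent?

MMDCCCVI: M=1000, M=1000, D=500, C=100, C=100, C=100, V=5, I=1
1000 + 1000 + 500 + 100 + 100 + 100 + 5 + 1 = 2806

2806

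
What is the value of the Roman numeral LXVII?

LXVII: L=50, X=10, V=5, I=1, I=1
50 + 10 + 5 + 1 + 1 = 67

67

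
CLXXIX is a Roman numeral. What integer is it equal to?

CLXXIX: C=100, L=50, X=10, X=10, IX=9
100 + 50 + 10 + 10 + 9 = 179

179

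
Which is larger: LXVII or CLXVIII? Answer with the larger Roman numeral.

LXVII = 67
CLXVIII = 168
168 is larger

CLXVIII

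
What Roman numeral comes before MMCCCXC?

MMCCCXC = 2390, so the previous integer is 2390 - 1 = 2389

MMCCCLXXXIX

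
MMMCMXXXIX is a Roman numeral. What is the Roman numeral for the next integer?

MMMCMXXXIX = 3939, so the next integer is 3939 + 1 = 3940

MMMCMXL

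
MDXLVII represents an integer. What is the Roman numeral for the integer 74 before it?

MDXLVII = 1547
1547 - 74 = 1473

MCDLXXIII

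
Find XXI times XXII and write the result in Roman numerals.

XXI = 21
XXII = 22
21 × 22 = 462

CDLXII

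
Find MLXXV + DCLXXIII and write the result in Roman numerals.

MLXXV = 1075
DCLXXIII = 673
1075 + 673 = 1748

MDCCXLVIII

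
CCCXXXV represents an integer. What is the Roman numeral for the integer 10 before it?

CCCXXXV = 335
335 - 10 = 325

CCCXXV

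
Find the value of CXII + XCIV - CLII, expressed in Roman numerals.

CXII = 112, XCIV = 94, CLII = 152
112 + 94 = 206
206 - 152 = 54

LIV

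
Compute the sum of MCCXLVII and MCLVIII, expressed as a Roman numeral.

MCCXLVII = 1247
MCLVIII = 1158
1247 + 1158 = 2405

MMCDV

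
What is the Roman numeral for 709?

Convert 709 to Roman numerals:
  709 contains 1×500 (D)
  209 contains 2×100 (CC)
  9 contains 1×9 (IX)

DCCIX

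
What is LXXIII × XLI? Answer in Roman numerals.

LXXIII = 73
XLI = 41
73 × 41 = 2993

MMCMXCIII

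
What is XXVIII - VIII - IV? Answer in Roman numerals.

XXVIII = 28, VIII = 8, IV = 4
28 - 8 = 20
20 - 4 = 16

XVI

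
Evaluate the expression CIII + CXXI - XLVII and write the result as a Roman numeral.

CIII = 103, CXXI = 121, XLVII = 47
103 + 121 = 224
224 - 47 = 177

CLXXVII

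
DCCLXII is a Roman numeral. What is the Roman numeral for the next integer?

DCCLXII = 762; next is 763

DCCLXIII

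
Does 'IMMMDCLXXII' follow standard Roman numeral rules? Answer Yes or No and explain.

'IMMMDCLXXII': Invalid subtractive combination: IM

No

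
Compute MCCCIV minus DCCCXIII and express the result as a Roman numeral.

MCCCIV = 1304
DCCCXIII = 813
1304 - 813 = 491

CDXCI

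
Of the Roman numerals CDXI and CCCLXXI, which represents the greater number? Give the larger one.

CDXI = 411
CCCLXXI = 371
411 is larger

CDXI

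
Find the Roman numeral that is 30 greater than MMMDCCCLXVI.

MMMDCCCLXVI = 3866
3866 + 30 = 3896

MMMDCCCXCVI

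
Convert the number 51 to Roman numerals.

Convert 51 to Roman numerals:
  51 contains 1×50 (L)
  1 contains 1×1 (I)

LI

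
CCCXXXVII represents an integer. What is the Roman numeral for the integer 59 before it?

CCCXXXVII = 337
337 - 59 = 278

CCLXXVIII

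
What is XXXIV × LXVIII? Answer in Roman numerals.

XXXIV = 34
LXVIII = 68
34 × 68 = 2312

MMCCCXII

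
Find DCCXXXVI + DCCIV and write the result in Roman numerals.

DCCXXXVI = 736
DCCIV = 704
736 + 704 = 1440

MCDXL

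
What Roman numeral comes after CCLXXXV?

CCLXXXV = 285; next is 286

CCLXXXVI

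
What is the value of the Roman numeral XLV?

XLV: XL=40, V=5
40 + 5 = 45

45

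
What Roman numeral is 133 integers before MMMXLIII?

MMMXLIII = 3043
3043 - 133 = 2910

MMCMX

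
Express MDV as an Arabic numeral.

MDV: M=1000, D=500, V=5
1000 + 500 + 5 = 1505

1505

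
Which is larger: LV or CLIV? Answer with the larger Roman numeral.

LV = 55
CLIV = 154
154 is larger

CLIV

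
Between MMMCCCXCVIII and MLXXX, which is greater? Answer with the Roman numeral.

MMMCCCXCVIII = 3398
MLXXX = 1080
3398 is larger

MMMCCCXCVIII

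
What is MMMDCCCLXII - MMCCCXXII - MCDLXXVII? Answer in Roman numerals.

MMMDCCCLXII = 3862, MMCCCXXII = 2322, MCDLXXVII = 1477
3862 - 2322 = 1540
1540 - 1477 = 63

LXIII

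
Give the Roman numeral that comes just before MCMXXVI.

MCMXXVI = 1926, so the previous integer is 1926 - 1 = 1925

MCMXXV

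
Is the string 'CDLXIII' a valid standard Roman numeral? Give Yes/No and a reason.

'CDLXIII': Check the rules: uses only the symbols I, V, X, L, C, D, M; no symbol is repeated more than three times in a row; V, L and D each appear at most once; the only place a smaller symbol precedes a larger one is the allowed subtractive pair CD, the symbol right after such a pair (if any) is smaller than the pair's first symbol, and otherwise the values never increase from left to right. Value: CD (400) + L (50) + X (10) + I (1) + I (1) + I (1) = 463. So it is a valid standard Roman numeral.

Yes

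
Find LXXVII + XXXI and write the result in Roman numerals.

LXXVII = 77
XXXI = 31
77 + 31 = 108

CVIII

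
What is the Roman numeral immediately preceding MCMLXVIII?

MCMLXVIII = 1968; previous is 1967

MCMLXVII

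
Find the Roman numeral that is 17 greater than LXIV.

LXIV = 64
64 + 17 = 81

LXXXI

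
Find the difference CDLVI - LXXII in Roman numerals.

CDLVI = 456
LXXII = 72
456 - 72 = 384

CCCLXXXIV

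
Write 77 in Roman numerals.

Convert 77 to Roman numerals:
  77 contains 1×50 (L)
  27 contains 2×10 (XX)
  7 contains 1×5 (V)
  2 contains 2×1 (II)

LXXVII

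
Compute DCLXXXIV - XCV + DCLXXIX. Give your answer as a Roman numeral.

DCLXXXIV = 684, XCV = 95, DCLXXIX = 679
684 - 95 = 589
589 + 679 = 1268

MCCLXVIII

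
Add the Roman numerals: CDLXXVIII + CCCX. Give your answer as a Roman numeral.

CDLXXVIII = 478
CCCX = 310
478 + 310 = 788

DCCLXXXVIII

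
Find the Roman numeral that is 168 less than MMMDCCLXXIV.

MMMDCCLXXIV = 3774
3774 - 168 = 3606

MMMDCVI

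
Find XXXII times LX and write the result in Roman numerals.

XXXII = 32
LX = 60
32 × 60 = 1920

MCMXX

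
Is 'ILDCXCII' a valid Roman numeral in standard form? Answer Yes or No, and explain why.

'ILDCXCII': Invalid subtractive combination: IL

No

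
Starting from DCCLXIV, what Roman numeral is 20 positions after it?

DCCLXIV = 764
764 + 20 = 784

DCCLXXXIV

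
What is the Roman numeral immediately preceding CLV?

CLV = 155, so the previous integer is 155 - 1 = 154

CLIV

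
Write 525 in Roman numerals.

Convert 525 to Roman numerals:
  525 contains 1×500 (D)
  25 contains 2×10 (XX)
  5 contains 1×5 (V)

DXXV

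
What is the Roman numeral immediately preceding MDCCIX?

MDCCIX = 1709, so the previous integer is 1709 - 1 = 1708

MDCCVIII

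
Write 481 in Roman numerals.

Convert 481 to Roman numerals:
  481 contains 1×400 (CD)
  81 contains 1×50 (L)
  31 contains 3×10 (XXX)
  1 contains 1×1 (I)

CDLXXXI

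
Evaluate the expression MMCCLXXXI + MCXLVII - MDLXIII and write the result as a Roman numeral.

MMCCLXXXI = 2281, MCXLVII = 1147, MDLXIII = 1563
2281 + 1147 = 3428
3428 - 1563 = 1865

MDCCCLXV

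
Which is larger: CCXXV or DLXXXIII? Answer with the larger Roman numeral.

CCXXV = 225
DLXXXIII = 583
583 is larger

DLXXXIII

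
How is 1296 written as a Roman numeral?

Convert 1296 to Roman numerals:
  1296 contains 1×1000 (M)
  296 contains 2×100 (CC)
  96 contains 1×90 (XC)
  6 contains 1×5 (V)
  1 contains 1×1 (I)

MCCXCVI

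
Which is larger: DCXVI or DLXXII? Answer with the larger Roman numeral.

DCXVI = 616
DLXXII = 572
616 is larger

DCXVI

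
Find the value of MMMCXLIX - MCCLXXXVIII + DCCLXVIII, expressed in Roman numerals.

MMMCXLIX = 3149, MCCLXXXVIII = 1288, DCCLXVIII = 768
3149 - 1288 = 1861
1861 + 768 = 2629

MMDCXXIX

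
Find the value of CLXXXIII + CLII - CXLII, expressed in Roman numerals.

CLXXXIII = 183, CLII = 152, CXLII = 142
183 + 152 = 335
335 - 142 = 193

CXCIII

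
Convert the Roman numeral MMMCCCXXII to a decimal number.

MMMCCCXXII: M=1000, M=1000, M=1000, C=100, C=100, C=100, X=10, X=10, I=1, I=1
1000 + 1000 + 1000 + 100 + 100 + 100 + 10 + 10 + 1 + 1 = 3322

3322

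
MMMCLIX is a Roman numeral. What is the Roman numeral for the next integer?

MMMCLIX = 3159, so the next integer is 3159 + 1 = 3160

MMMCLX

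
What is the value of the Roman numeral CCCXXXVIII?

CCCXXXVIII: C=100, C=100, C=100, X=10, X=10, X=10, V=5, I=1, I=1, I=1
100 + 100 + 100 + 10 + 10 + 10 + 5 + 1 + 1 + 1 = 338

338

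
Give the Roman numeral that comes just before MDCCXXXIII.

MDCCXXXIII = 1733, so the previous integer is 1733 - 1 = 1732

MDCCXXXII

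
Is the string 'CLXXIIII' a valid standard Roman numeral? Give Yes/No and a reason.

'CLXXIIII': More than 3 consecutive I's

No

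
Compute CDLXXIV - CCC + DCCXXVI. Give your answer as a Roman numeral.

CDLXXIV = 474, CCC = 300, DCCXXVI = 726
474 - 300 = 174
174 + 726 = 900

CM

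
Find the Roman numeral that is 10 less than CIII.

CIII = 103
103 - 10 = 93

XCIII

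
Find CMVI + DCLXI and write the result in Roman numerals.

CMVI = 906
DCLXI = 661
906 + 661 = 1567

MDLXVII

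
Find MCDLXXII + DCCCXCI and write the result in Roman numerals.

MCDLXXII = 1472
DCCCXCI = 891
1472 + 891 = 2363

MMCCCLXIII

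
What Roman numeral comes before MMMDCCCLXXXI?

MMMDCCCLXXXI = 3881, so the previous integer is 3881 - 1 = 3880

MMMDCCCLXXX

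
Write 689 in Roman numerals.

Convert 689 to Roman numerals:
  689 contains 1×500 (D)
  189 contains 1×100 (C)
  89 contains 1×50 (L)
  39 contains 3×10 (XXX)
  9 contains 1×9 (IX)

DCLXXXIX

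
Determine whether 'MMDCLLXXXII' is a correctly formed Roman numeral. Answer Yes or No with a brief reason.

'MMDCLLXXXII': L should not appear more than once

No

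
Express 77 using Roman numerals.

Convert 77 to Roman numerals:
  77 contains 1×50 (L)
  27 contains 2×10 (XX)
  7 contains 1×5 (V)
  2 contains 2×1 (II)

LXXVII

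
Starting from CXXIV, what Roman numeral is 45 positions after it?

CXXIV = 124
124 + 45 = 169

CLXIX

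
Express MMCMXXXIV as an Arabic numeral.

MMCMXXXIV: M=1000, M=1000, CM=900, X=10, X=10, X=10, IV=4
1000 + 1000 + 900 + 10 + 10 + 10 + 4 = 2934

2934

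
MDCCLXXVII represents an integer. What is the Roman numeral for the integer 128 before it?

MDCCLXXVII = 1777
1777 - 128 = 1649

MDCXLIX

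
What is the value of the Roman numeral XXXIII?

XXXIII: X=10, X=10, X=10, I=1, I=1, I=1
10 + 10 + 10 + 1 + 1 + 1 = 33

33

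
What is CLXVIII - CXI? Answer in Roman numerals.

CLXVIII = 168
CXI = 111
168 - 111 = 57

LVII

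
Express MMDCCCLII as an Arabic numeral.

MMDCCCLII: M=1000, M=1000, D=500, C=100, C=100, C=100, L=50, I=1, I=1
1000 + 1000 + 500 + 100 + 100 + 100 + 50 + 1 + 1 = 2852

2852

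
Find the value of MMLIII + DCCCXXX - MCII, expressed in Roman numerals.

MMLIII = 2053, DCCCXXX = 830, MCII = 1102
2053 + 830 = 2883
2883 - 1102 = 1781

MDCCLXXXI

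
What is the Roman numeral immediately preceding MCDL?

MCDL = 1450; previous is 1449

MCDXLIX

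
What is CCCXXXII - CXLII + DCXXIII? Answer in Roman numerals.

CCCXXXII = 332, CXLII = 142, DCXXIII = 623
332 - 142 = 190
190 + 623 = 813

DCCCXIII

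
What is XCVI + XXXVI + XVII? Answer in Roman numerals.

XCVI = 96, XXXVI = 36, XVII = 17
96 + 36 = 132
132 + 17 = 149

CXLIX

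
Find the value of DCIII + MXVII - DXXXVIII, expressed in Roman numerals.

DCIII = 603, MXVII = 1017, DXXXVIII = 538
603 + 1017 = 1620
1620 - 538 = 1082

MLXXXII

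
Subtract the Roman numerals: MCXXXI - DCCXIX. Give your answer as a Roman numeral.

MCXXXI = 1131
DCCXIX = 719
1131 - 719 = 412

CDXII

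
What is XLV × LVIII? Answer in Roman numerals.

XLV = 45
LVIII = 58
45 × 58 = 2610

MMDCX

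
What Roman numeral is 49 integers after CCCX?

CCCX = 310
310 + 49 = 359

CCCLIX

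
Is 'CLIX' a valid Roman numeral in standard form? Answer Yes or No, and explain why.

'CLIX': Check the rules: uses only the symbols I, V, X, L, C, D, M; no symbol is repeated more than three times in a row; V, L and D each appear at most once; the only place a smaller symbol precedes a larger one is the allowed subtractive pair IX, the symbol right after such a pair (if any) is smaller than the pair's first symbol, and otherwise the values never increase from left to right. Value: C (100) + L (50) + IX (9) = 159. So it is a valid standard Roman numeral.

Yes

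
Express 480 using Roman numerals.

Convert 480 to Roman numerals:
  480 contains 1×400 (CD)
  80 contains 1×50 (L)
  30 contains 3×10 (XXX)

CDLXXX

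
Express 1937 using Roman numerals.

Convert 1937 to Roman numerals:
  1937 contains 1×1000 (M)
  937 contains 1×900 (CM)
  37 contains 3×10 (XXX)
  7 contains 1×5 (V)
  2 contains 2×1 (II)

MCMXXXVII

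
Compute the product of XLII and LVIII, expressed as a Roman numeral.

XLII = 42
LVIII = 58
42 × 58 = 2436

MMCDXXXVI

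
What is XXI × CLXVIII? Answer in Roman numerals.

XXI = 21
CLXVIII = 168
21 × 168 = 3528

MMMDXXVIII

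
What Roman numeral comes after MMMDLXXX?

MMMDLXXX = 3580; next is 3581

MMMDLXXXI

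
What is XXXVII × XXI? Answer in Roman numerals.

XXXVII = 37
XXI = 21
37 × 21 = 777

DCCLXXVII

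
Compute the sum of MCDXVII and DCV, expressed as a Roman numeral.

MCDXVII = 1417
DCV = 605
1417 + 605 = 2022

MMXXII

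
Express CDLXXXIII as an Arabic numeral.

CDLXXXIII: CD=400, L=50, X=10, X=10, X=10, I=1, I=1, I=1
400 + 50 + 10 + 10 + 10 + 1 + 1 + 1 = 483

483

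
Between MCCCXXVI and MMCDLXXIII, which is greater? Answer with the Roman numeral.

MCCCXXVI = 1326
MMCDLXXIII = 2473
2473 is larger

MMCDLXXIII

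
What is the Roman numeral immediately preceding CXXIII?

CXXIII = 123, so the previous integer is 123 - 1 = 122

CXXII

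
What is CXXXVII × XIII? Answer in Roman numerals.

CXXXVII = 137
XIII = 13
137 × 13 = 1781

MDCCLXXXI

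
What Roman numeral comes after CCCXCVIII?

CCCXCVIII = 398, so the next integer is 398 + 1 = 399

CCCXCIX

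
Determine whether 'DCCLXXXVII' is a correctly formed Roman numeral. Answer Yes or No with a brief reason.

'DCCLXXXVII': Check the rules: uses only the symbols I, V, X, L, C, D, M; no symbol is repeated more than three times in a row; V, L and D each appear at most once; no smaller symbol precedes a larger one (values never increase from left to right). Value: D (500) + C (100) + C (100) + L (50) + X (10) + X (10) + X (10) + V (5) + I (1) + I (1) = 787. So it is a valid standard Roman numeral.

Yes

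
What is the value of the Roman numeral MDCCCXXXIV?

MDCCCXXXIV: M=1000, D=500, C=100, C=100, C=100, X=10, X=10, X=10, IV=4
1000 + 500 + 100 + 100 + 100 + 10 + 10 + 10 + 4 = 1834

1834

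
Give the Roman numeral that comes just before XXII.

XXII = 22; previous is 21

XXI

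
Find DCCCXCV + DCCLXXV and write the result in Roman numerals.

DCCCXCV = 895
DCCLXXV = 775
895 + 775 = 1670

MDCLXX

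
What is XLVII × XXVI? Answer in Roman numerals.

XLVII = 47
XXVI = 26
47 × 26 = 1222

MCCXXII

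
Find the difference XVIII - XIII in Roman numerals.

XVIII = 18
XIII = 13
18 - 13 = 5

V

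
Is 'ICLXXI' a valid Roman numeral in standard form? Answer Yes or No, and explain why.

'ICLXXI': Invalid subtractive combination: IC

No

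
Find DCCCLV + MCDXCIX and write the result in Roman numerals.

DCCCLV = 855
MCDXCIX = 1499
855 + 1499 = 2354

MMCCCLIV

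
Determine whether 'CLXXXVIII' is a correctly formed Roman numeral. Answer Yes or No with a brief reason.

'CLXXXVIII': Check the rules: uses only the symbols I, V, X, L, C, D, M; no symbol is repeated more than three times in a row; V, L and D each appear at most once; no smaller symbol precedes a larger one (values never increase from left to right). Value: C (100) + L (50) + X (10) + X (10) + X (10) + V (5) + I (1) + I (1) + I (1) = 188. So it is a valid standard Roman numeral.

Yes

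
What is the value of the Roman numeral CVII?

CVII: C=100, V=5, I=1, I=1
100 + 5 + 1 + 1 = 107

107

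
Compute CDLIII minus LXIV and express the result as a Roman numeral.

CDLIII = 453
LXIV = 64
453 - 64 = 389

CCCLXXXIX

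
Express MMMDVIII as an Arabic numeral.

MMMDVIII: M=1000, M=1000, M=1000, D=500, V=5, I=1, I=1, I=1
1000 + 1000 + 1000 + 500 + 5 + 1 + 1 + 1 = 3508

3508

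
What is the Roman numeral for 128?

Convert 128 to Roman numerals:
  128 contains 1×100 (C)
  28 contains 2×10 (XX)
  8 contains 1×5 (V)
  3 contains 3×1 (III)

CXXVIII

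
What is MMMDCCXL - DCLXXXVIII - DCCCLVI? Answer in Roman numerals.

MMMDCCXL = 3740, DCLXXXVIII = 688, DCCCLVI = 856
3740 - 688 = 3052
3052 - 856 = 2196

MMCXCVI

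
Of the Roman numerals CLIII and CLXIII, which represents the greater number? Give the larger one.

CLIII = 153
CLXIII = 163
163 is larger

CLXIII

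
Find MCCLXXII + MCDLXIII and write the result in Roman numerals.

MCCLXXII = 1272
MCDLXIII = 1463
1272 + 1463 = 2735

MMDCCXXXV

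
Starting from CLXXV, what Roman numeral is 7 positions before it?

CLXXV = 175
175 - 7 = 168

CLXVIII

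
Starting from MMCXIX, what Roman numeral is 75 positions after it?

MMCXIX = 2119
2119 + 75 = 2194

MMCXCIV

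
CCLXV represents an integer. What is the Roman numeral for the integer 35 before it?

CCLXV = 265
265 - 35 = 230

CCXXX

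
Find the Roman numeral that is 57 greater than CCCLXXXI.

CCCLXXXI = 381
381 + 57 = 438

CDXXXVIII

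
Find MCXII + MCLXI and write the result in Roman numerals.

MCXII = 1112
MCLXI = 1161
1112 + 1161 = 2273

MMCCLXXIII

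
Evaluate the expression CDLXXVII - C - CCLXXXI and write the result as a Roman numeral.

CDLXXVII = 477, C = 100, CCLXXXI = 281
477 - 100 = 377
377 - 281 = 96

XCVI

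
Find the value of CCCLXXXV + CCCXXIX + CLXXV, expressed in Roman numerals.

CCCLXXXV = 385, CCCXXIX = 329, CLXXV = 175
385 + 329 = 714
714 + 175 = 889

DCCCLXXXIX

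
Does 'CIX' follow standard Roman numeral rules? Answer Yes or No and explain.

'CIX': Check the rules: uses only the symbols I, V, X, L, C, D, M; no symbol is repeated more than three times in a row; V, L and D each appear at most once; the only place a smaller symbol precedes a larger one is the allowed subtractive pair IX, the symbol right after such a pair (if any) is smaller than the pair's first symbol, and otherwise the values never increase from left to right. Value: C (100) + IX (9) = 109. So it is a valid standard Roman numeral.

Yes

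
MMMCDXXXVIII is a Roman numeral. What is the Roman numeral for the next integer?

MMMCDXXXVIII = 3438; next is 3439

MMMCDXXXIX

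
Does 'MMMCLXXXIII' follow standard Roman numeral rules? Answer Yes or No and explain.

'MMMCLXXXIII': Check the rules: uses only the symbols I, V, X, L, C, D, M; no symbol is repeated more than three times in a row; V, L and D each appear at most once; no smaller symbol precedes a larger one (values never increase from left to right). Value: M (1000) + M (1000) + M (1000) + C (100) + L (50) + X (10) + X (10) + X (10) + I (1) + I (1) + I (1) = 3183. So it is a valid standard Roman numeral.

Yes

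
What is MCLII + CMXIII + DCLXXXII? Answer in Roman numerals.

MCLII = 1152, CMXIII = 913, DCLXXXII = 682
1152 + 913 = 2065
2065 + 682 = 2747

MMDCCXLVII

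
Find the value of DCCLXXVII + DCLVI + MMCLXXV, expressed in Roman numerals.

DCCLXXVII = 777, DCLVI = 656, MMCLXXV = 2175
777 + 656 = 1433
1433 + 2175 = 3608

MMMDCVIII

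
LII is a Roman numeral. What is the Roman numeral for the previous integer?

LII = 52; previous is 51

LI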